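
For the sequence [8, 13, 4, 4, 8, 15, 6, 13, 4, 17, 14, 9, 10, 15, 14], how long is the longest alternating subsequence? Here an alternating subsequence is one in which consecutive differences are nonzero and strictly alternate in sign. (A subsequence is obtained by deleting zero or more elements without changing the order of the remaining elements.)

11

A longest alternating subsequence is 8, 13, 4, 8, 6, 13, 4, 17, 14, 15, 14 (positions 1,2,3,5,7,8,9,10,11,14,15); its 10 consecutive differences strictly alternate in sign, and length 11 is optimal.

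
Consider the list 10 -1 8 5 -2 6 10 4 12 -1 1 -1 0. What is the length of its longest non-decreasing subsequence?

5

One longest non-decreasing subsequence is -1, 5, 6, 10, 12 (positions 2,4,6,7,9), of length 5; no longer one exists.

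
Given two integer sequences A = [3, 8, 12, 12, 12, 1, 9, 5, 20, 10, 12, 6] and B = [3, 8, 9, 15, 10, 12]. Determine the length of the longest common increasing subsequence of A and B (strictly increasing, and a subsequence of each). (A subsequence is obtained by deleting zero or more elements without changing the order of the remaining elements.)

5

A longest common strictly increasing subsequence is 3, 8, 9, 10, 12 (length 5); it appears in order in both A and B, and no longer such subsequence exists.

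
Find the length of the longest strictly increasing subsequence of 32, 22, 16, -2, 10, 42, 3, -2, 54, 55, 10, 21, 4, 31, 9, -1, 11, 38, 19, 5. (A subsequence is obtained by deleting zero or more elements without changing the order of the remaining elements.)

Let dp[i] be the longest increasing subsequence ending at position i. Then dp = [1, 1, 1, 1, 2, 3, 2, 1, 4, 5, 3, 4, 3, 5, 4, 2, 5, 6, 6, 4].
The maximum is 6; one witness is -2, 3, 10, 21, 31, 38 at positions 4,7,11,12,14,18.

6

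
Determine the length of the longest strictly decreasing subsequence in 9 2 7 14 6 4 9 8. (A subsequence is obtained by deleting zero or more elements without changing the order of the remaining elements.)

Let dp[i] be the longest decreasing subsequence ending at position i. Then dp = [1, 2, 2, 1, 3, 4, 2, 3].
The maximum is 4; one witness is 9, 7, 6, 4 at positions 1,3,5,6.

4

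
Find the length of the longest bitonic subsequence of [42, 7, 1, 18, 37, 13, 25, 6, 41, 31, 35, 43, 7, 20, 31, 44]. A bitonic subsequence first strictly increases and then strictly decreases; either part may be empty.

7

One longest bitonic subsequence is 7, 18, 25, 31, 35, 43, 31 (positions 2,4,7,10,11,12,15): it rises to 43 then falls. Length 7 is optimal.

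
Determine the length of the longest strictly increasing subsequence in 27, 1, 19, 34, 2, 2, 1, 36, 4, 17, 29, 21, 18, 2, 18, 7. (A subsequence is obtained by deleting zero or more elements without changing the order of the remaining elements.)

5

One longest increasing subsequence is 1, 2, 4, 17, 29 (positions 2,5,9,10,11), of length 5; no longer one exists.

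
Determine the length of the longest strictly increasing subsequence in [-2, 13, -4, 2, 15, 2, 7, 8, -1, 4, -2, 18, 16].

5

One longest increasing subsequence is -2, 2, 7, 8, 18 (positions 1,4,7,8,12), of length 5; no longer one exists.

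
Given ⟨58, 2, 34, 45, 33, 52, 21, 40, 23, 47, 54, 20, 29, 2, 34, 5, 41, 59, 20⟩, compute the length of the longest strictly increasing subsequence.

Let dp[i] be the longest increasing subsequence ending at position i. Then dp = [1, 1, 2, 3, 2, 4, 2, 3, 3, 4, 5, 2, 4, 1, 5, 2, 6, 7, 3].
The maximum is 7; one witness is 2, 21, 23, 29, 34, 41, 59 at positions 2,7,9,13,15,17,18.

7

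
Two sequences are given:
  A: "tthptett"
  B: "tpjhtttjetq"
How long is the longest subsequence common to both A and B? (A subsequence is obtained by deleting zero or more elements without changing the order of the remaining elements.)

5

A longest common subsequence is tttet (length 5); the LCS DP confirms no longer common subsequence exists.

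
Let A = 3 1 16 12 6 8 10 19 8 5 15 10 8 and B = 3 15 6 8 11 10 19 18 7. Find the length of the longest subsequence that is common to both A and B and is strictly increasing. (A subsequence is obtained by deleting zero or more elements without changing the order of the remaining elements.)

A longest common strictly increasing subsequence is 3, 6, 8, 10, 19 (length 5); it appears in order in both A and B, and no longer such subsequence exists.

5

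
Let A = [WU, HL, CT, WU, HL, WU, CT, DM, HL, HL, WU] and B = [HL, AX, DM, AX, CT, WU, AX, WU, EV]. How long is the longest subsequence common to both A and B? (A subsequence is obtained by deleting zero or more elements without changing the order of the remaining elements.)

Backtracking the LCS table gives one alignment: HL (A2,B1) → CT (A3,B5) → WU (A4,B6) → WU (A6,B8).
So the longest common subsequence has length 4.

4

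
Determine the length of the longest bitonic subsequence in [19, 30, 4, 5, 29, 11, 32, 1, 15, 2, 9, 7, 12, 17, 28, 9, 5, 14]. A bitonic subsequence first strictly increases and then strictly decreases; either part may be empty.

8

One longest bitonic subsequence is 4, 5, 29, 32, 15, 12, 9, 5 (positions 3,4,5,7,9,13,16,17): it rises to 32 then falls. Length 8 is optimal.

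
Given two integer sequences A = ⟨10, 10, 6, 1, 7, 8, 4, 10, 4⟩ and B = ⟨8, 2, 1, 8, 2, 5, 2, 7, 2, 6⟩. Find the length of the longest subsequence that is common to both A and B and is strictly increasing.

For each value that appears in both, track the longest common increasing run ending there.
The best achievable length is 2; one witness is 1, 8 (A-positions 4,6, B-positions 3,4).

2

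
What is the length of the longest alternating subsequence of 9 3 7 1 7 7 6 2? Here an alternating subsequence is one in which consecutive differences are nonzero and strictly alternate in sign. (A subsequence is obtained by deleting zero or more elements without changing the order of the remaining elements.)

A longest alternating subsequence is 9, 3, 7, 1, 7, 6 (positions 1,2,3,4,5,7); its 5 consecutive differences strictly alternate in sign, and length 6 is optimal.

6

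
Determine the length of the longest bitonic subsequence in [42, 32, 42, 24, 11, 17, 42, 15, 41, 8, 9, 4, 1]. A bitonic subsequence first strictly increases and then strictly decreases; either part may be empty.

8

One longest bitonic subsequence is 42, 32, 24, 17, 15, 9, 4, 1 (positions 1,2,4,6,8,11,12,13): it rises to 42 then falls. Length 8 is optimal.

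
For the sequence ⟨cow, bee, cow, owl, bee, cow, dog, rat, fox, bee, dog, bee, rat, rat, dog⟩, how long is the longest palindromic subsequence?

7

Using dp[i][j] = 2 + dp[i+1][j−1] if the ends match, else max(dp[i+1][j], dp[i][j−1]):
dp[1][15] = 7. A witness is dog rat bee dog bee rat dog at positions 7,8,10,11,12,14,15.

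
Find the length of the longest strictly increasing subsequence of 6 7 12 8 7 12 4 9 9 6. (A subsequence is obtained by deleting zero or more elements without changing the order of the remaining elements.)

Let dp[i] be the longest increasing subsequence ending at position i. Then dp = [1, 2, 3, 3, 2, 4, 1, 4, 4, 2].
The maximum is 4; one witness is 6, 7, 8, 12 at positions 1,2,4,6.

4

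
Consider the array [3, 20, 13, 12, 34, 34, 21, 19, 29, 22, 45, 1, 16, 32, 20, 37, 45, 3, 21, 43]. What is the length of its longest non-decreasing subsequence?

Let dp[i] be the longest non-decreasing subsequence ending at position i. Then dp = [1, 2, 2, 2, 3, 4, 3, 3, 4, 4, 5, 1, 3, 5, 4, 6, 7, 2, 5, 7].
The maximum is 7; one witness is 3, 20, 21, 29, 32, 37, 45 at positions 1,2,7,9,14,16,17.

7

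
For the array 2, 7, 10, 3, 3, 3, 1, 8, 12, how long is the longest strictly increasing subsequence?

4

Scanning left to right, the best length ending at each element is: 2→1, 7→2, 10→3, 3→2, 3→2, 3→2, 1→1, 8→3, 12→4.
So the longest increasing subsequence has length 4, e.g. 2, 7, 10, 12.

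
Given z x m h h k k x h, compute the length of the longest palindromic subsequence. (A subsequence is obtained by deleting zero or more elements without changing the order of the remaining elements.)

4

One longest palindromic subsequence is hkkh (positions 4,6,7,9); it reads the same forward and backward, and the interval DP gives dp[1][9] = 4.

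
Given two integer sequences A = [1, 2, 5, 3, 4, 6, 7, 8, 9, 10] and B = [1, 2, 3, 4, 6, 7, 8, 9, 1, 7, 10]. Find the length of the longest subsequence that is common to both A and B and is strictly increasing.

9

A longest common strictly increasing subsequence is 1, 2, 3, 4, 6, 7, 8, 9, 10 (length 9); it appears in order in both A and B, and no longer such subsequence exists.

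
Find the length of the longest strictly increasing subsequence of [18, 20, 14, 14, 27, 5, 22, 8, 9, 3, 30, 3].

One longest increasing subsequence is 18, 20, 27, 30 (positions 1,2,5,11), of length 4; no longer one exists.

4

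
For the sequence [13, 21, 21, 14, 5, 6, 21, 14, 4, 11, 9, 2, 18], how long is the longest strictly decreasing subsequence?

5

One longest decreasing subsequence is 21, 14, 5, 4, 2 (positions 2,4,5,9,12), of length 5; no longer one exists.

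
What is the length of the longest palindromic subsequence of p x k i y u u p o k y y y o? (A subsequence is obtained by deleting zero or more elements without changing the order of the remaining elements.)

5

One longest palindromic subsequence is oyyyo (positions 9,11,12,13,14); it reads the same forward and backward, and the interval DP gives dp[1][14] = 5.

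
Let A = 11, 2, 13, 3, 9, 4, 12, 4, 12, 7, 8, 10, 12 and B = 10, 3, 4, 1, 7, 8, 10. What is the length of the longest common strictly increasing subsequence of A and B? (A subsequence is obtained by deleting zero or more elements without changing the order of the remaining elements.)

A longest common strictly increasing subsequence is 3, 4, 7, 8, 10 (length 5); it appears in order in both A and B, and no longer such subsequence exists.

5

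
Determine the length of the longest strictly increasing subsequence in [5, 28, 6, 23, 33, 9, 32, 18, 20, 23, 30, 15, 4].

7

Let dp[i] be the longest increasing subsequence ending at position i. Then dp = [1, 2, 2, 3, 4, 3, 4, 4, 5, 6, 7, 4, 1].
The maximum is 7; one witness is 5, 6, 9, 18, 20, 23, 30 at positions 1,3,6,8,9,10,11.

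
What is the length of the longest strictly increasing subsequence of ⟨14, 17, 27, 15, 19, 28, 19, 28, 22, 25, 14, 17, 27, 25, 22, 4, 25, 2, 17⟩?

One longest increasing subsequence is 14, 17, 19, 22, 25, 27 (positions 1,2,5,9,10,13), of length 6; no longer one exists.

6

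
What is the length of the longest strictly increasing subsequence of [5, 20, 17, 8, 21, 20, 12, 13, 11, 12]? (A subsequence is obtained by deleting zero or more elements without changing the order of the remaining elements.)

4

Scanning left to right, the best length ending at each element is: 5→1, 20→2, 17→2, 8→2, 21→3, 20→3, 12→3, 13→4, 11→3, 12→4.
So the longest increasing subsequence has length 4, e.g. 5, 8, 12, 13.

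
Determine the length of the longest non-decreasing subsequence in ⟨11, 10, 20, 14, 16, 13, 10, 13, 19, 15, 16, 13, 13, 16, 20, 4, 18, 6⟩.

7

One longest non-decreasing subsequence is 11, 13, 13, 15, 16, 16, 20 (positions 1,6,8,10,11,14,15), of length 7; no longer one exists.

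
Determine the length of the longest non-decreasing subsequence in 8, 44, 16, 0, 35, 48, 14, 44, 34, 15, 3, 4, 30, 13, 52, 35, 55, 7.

6

Scanning left to right, the best length ending at each element is: 8→1, 44→2, 16→2, 0→1, 35→3, 48→4, 14→2, 44→4, 34→3, 15→3, 3→2, 4→3, 30→4, 13→4, 52→5, 35→5, 55→6, 7→4.
So the longest non-decreasing subsequence has length 6, e.g. 8, 16, 35, 48, 52, 55.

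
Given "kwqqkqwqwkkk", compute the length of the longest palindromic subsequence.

9

Using dp[i][j] = 2 + dp[i+1][j−1] if the ends match, else max(dp[i+1][j], dp[i][j−1]):
dp[1][12] = 9. A witness is kwqqkqqwk at positions 1,2,3,4,5,6,8,9,12.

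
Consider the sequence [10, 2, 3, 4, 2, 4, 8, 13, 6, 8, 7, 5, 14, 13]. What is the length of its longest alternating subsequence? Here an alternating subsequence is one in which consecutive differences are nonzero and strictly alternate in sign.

10

Track the best alternating length ending on an up-step vs a down-step at each position: up/down = 1/1, 1/2, 3/2, 3/2, 1/4, 5/2, 5/2, 5/1, 5/6, 7/6, 7/8, 5/8, 9/1, 9/10.
The maximum over both is 10; one such subsequence is 10, 2, 3, 2, 8, 6, 8, 7, 14, 13.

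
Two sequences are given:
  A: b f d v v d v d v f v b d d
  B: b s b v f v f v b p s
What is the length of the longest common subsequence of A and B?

Backtracking the LCS table gives one alignment: b (A1,B3) → f (A2,B5) → v (A9,B6) → f (A10,B7) → v (A11,B8) → b (A12,B9).
So the longest common subsequence has length 6.

6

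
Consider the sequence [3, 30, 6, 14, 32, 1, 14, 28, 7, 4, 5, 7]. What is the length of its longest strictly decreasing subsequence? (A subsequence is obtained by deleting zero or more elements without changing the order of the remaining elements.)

4

Let dp[i] be the longest decreasing subsequence ending at position i. Then dp = [1, 1, 2, 2, 1, 3, 2, 2, 3, 4, 4, 3].
The maximum is 4; one witness is 30, 14, 7, 4 at positions 2,4,9,10.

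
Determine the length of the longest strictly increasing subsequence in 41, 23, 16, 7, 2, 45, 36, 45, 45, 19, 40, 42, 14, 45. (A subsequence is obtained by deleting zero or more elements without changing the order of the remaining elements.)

5

Let dp[i] be the longest increasing subsequence ending at position i. Then dp = [1, 1, 1, 1, 1, 2, 2, 3, 3, 2, 3, 4, 2, 5].
The maximum is 5; one witness is 23, 36, 40, 42, 45 at positions 2,7,11,12,14.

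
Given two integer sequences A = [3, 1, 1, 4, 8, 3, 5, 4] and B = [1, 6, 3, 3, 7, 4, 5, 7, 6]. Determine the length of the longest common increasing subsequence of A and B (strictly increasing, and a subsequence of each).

For each value that appears in both, track the longest common increasing run ending there.
The best achievable length is 3; one witness is 1, 3, 4 (A-positions 2,6,8, B-positions 1,3,6).

3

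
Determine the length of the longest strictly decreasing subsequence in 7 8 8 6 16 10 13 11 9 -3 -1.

5

Let dp[i] be the longest decreasing subsequence ending at position i. Then dp = [1, 1, 1, 2, 1, 2, 2, 3, 4, 5, 5].
The maximum is 5; one witness is 16, 13, 11, 9, -3 at positions 5,7,8,9,10.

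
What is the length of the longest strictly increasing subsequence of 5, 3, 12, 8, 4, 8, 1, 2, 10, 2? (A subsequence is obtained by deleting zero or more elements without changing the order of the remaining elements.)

4

Scanning left to right, the best length ending at each element is: 5→1, 3→1, 12→2, 8→2, 4→2, 8→3, 1→1, 2→2, 10→4, 2→2.
So the longest increasing subsequence has length 4, e.g. 3, 4, 8, 10.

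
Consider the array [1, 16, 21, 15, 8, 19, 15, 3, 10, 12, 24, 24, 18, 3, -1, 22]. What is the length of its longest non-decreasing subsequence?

6

One longest non-decreasing subsequence is 1, 8, 10, 12, 24, 24 (positions 1,5,9,10,11,12), of length 6; no longer one exists.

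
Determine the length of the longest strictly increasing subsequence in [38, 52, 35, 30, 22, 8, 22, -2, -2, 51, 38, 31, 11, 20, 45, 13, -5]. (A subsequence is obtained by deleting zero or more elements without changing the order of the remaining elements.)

One longest increasing subsequence is 8, 22, 38, 45 (positions 6,7,11,15), of length 4; no longer one exists.

4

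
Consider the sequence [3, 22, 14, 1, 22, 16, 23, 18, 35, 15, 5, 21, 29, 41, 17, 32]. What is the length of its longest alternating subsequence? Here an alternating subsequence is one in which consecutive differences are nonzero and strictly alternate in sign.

12

A longest alternating subsequence is 3, 22, 14, 22, 16, 23, 18, 35, 15, 21, 17, 32 (positions 1,2,3,5,6,7,8,9,10,12,15,16); its 11 consecutive differences strictly alternate in sign, and length 12 is optimal.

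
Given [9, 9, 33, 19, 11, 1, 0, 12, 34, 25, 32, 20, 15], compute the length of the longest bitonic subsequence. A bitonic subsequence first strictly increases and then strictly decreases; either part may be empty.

7

One longest bitonic subsequence is 9, 11, 12, 34, 32, 20, 15 (positions 1,5,8,9,11,12,13): it rises to 34 then falls. Length 7 is optimal.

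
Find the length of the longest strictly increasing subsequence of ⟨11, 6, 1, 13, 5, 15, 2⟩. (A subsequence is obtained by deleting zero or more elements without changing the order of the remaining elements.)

3

One longest increasing subsequence is 11, 13, 15 (positions 1,4,6), of length 3; no longer one exists.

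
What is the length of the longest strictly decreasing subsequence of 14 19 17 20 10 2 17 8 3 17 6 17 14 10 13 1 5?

6

Let dp[i] be the longest decreasing subsequence ending at position i. Then dp = [1, 1, 2, 1, 3, 4, 2, 4, 5, 2, 5, 2, 3, 4, 4, 6, 6].
The maximum is 6; one witness is 19, 17, 10, 8, 3, 1 at positions 2,3,5,8,9,16.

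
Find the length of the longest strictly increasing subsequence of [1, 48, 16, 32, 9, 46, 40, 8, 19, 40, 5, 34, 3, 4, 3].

4

Let dp[i] be the longest increasing subsequence ending at position i. Then dp = [1, 2, 2, 3, 2, 4, 4, 2, 3, 4, 2, 4, 2, 3, 2].
The maximum is 4; one witness is 1, 16, 32, 46 at positions 1,3,4,6.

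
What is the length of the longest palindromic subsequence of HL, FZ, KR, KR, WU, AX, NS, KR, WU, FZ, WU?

One longest palindromic subsequence is FZ WU KR WU FZ (positions 2,5,8,9,10); it reads the same forward and backward, and the interval DP gives dp[1][11] = 5.

5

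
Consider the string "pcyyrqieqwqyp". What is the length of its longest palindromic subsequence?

Using dp[i][j] = 2 + dp[i+1][j−1] if the ends match, else max(dp[i+1][j], dp[i][j−1]):
dp[1][13] = 7. A witness is pyqwqyp at positions 1,3,6,10,11,12,13.

7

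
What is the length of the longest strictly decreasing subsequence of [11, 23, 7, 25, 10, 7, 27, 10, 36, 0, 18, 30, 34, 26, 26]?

4

One longest decreasing subsequence is 11, 10, 7, 0 (positions 1,5,6,10), of length 4; no longer one exists.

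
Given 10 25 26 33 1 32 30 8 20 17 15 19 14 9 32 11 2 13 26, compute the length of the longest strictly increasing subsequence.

6

Scanning left to right, the best length ending at each element is: 10→1, 25→2, 26→3, 33→4, 1→1, 32→4, 30→4, 8→2, 20→3, 17→3, 15→3, 19→4, 14→3, 9→3, 32→5, 11→4, 2→2, 13→5, 26→6.
So the longest increasing subsequence has length 6, e.g. 1, 8, 9, 11, 13, 26.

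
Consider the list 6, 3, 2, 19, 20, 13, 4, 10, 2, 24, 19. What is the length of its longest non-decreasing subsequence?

4

One longest non-decreasing subsequence is 6, 19, 20, 24 (positions 1,4,5,10), of length 4; no longer one exists.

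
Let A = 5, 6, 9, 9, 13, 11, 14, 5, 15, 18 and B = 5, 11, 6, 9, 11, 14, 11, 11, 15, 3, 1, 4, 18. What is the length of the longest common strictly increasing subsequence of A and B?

A longest common strictly increasing subsequence is 5, 6, 9, 11, 14, 15, 18 (length 7); it appears in order in both A and B, and no longer such subsequence exists.

7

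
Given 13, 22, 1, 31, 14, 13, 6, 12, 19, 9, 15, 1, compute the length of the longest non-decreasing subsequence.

4

One longest non-decreasing subsequence is 1, 6, 12, 19 (positions 3,7,8,9), of length 4; no longer one exists.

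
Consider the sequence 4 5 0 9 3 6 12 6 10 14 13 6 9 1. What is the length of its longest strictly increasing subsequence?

5

Let dp[i] be the longest increasing subsequence ending at position i. Then dp = [1, 2, 1, 3, 2, 3, 4, 3, 4, 5, 5, 3, 4, 2].
The maximum is 5; one witness is 4, 5, 9, 12, 14 at positions 1,2,4,7,10.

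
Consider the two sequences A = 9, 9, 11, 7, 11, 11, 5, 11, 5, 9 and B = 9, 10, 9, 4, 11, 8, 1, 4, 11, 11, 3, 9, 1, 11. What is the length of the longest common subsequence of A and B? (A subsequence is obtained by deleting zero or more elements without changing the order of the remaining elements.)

Backtracking the LCS table gives one alignment: 9 (A1,B1) → 9 (A2,B3) → 11 (A3,B5) → 11 (A5,B9) → 11 (A6,B10) → 11 (A8,B14).
So the longest common subsequence has length 6.

6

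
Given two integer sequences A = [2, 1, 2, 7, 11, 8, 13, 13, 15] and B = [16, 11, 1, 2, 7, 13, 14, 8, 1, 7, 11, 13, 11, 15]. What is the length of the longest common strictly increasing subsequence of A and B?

A longest common strictly increasing subsequence is 1, 2, 7, 8, 13, 15 (length 6); it appears in order in both A and B, and no longer such subsequence exists.

6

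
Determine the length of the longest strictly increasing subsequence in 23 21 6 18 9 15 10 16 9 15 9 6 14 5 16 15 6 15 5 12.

5

Scanning left to right, the best length ending at each element is: 23→1, 21→1, 6→1, 18→2, 9→2, 15→3, 10→3, 16→4, 9→2, 15→4, 9→2, 6→1, 14→4, 5→1, 16→5, 15→5, 6→2, 15→5, 5→1, 12→4.
So the longest increasing subsequence has length 5, e.g. 6, 9, 10, 15, 16.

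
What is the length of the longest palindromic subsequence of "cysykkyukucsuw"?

6

One longest palindromic subsequence is sykkys (positions 3,4,5,6,7,12); it reads the same forward and backward, and the interval DP gives dp[1][14] = 6.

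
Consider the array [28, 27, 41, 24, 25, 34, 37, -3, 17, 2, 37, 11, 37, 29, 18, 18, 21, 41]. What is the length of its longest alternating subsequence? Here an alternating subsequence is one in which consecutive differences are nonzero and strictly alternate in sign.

Track the best alternating length ending on an up-step vs a down-step at each position: up/down = 1/1, 1/2, 3/1, 1/4, 5/4, 5/4, 5/4, 1/6, 7/6, 7/8, 9/4, 9/10, 11/4, 11/12, 11/12, 11/12, 13/12, 13/1.
The maximum over both is 13; one such subsequence is 28, 27, 41, 24, 25, -3, 17, 2, 37, 11, 37, 18, 21.

13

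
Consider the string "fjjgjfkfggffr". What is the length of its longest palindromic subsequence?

Using dp[i][j] = 2 + dp[i+1][j−1] if the ends match, else max(dp[i+1][j], dp[i][j−1]):
dp[1][13] = 7. A witness is fgfkfgf at positions 1,4,6,7,8,10,12.

7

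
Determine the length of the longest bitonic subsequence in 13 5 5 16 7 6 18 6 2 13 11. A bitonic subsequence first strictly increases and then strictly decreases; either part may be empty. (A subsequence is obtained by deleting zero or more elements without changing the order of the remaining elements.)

Let inc[i] be the LIS ending at i and dec[i] the longest strictly decreasing subsequence starting at i. inc = [1, 1, 1, 2, 2, 2, 3, 2, 1, 3, 3], dec = [4, 2, 2, 4, 3, 2, 3, 2, 1, 2, 1].
max_i inc[i]+dec[i]−1 = 5, with one witness 13, 16, 7, 6, 2.

5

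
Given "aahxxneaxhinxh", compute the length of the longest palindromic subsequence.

7

One longest palindromic subsequence is hxninxh (positions 3,4,6,11,12,13,14); it reads the same forward and backward, and the interval DP gives dp[1][14] = 7.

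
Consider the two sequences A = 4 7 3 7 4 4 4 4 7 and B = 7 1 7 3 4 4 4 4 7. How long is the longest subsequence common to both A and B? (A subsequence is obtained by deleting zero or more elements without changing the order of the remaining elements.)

7

A longest common subsequence is 7, 3, 4, 4, 4, 4, 7 (length 7); the LCS DP confirms no longer common subsequence exists.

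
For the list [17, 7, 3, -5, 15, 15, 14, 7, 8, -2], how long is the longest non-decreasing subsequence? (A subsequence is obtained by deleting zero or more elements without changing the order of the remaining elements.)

3

Let dp[i] be the longest non-decreasing subsequence ending at position i. Then dp = [1, 1, 1, 1, 2, 3, 2, 2, 3, 2].
The maximum is 3; one witness is 7, 15, 15 at positions 2,5,6.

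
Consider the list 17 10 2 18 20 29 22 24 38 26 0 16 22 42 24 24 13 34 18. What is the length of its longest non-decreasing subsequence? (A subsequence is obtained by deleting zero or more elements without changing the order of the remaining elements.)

Scanning left to right, the best length ending at each element is: 17→1, 10→1, 2→1, 18→2, 20→3, 29→4, 22→4, 24→5, 38→6, 26→6, 0→1, 16→2, 22→5, 42→7, 24→6, 24→7, 13→2, 34→8, 18→3.
So the longest non-decreasing subsequence has length 8, e.g. 17, 18, 20, 22, 24, 24, 24, 34.

8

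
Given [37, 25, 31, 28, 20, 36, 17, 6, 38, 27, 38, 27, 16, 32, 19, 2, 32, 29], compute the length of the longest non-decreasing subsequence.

5

Scanning left to right, the best length ending at each element is: 37→1, 25→1, 31→2, 28→2, 20→1, 36→3, 17→1, 6→1, 38→4, 27→2, 38→5, 27→3, 16→2, 32→4, 19→3, 2→1, 32→5, 29→4.
So the longest non-decreasing subsequence has length 5, e.g. 25, 31, 36, 38, 38.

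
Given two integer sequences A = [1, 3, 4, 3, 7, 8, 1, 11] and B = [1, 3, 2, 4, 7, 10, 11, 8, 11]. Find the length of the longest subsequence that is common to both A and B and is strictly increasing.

For each value that appears in both, track the longest common increasing run ending there.
The best achievable length is 6; one witness is 1, 3, 4, 7, 8, 11 (A-positions 1,2,3,5,6,8, B-positions 1,2,4,5,8,9).

6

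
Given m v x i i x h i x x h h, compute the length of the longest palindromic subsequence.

5

One longest palindromic subsequence is xxixx (positions 3,6,8,9,10); it reads the same forward and backward, and the interval DP gives dp[1][12] = 5.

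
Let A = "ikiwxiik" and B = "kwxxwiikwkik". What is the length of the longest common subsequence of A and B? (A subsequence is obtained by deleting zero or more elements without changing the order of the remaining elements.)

6

Backtracking the LCS table gives one alignment: k (A2,B1) → w (A4,B2) → x (A5,B4) → i (A6,B7) → i (A7,B11) → k (A8,B12).
So the longest common subsequence has length 6.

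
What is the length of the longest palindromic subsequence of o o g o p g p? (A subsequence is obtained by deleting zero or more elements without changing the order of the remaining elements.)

3

One longest palindromic subsequence is pgp (positions 5,6,7); it reads the same forward and backward, and the interval DP gives dp[1][7] = 3.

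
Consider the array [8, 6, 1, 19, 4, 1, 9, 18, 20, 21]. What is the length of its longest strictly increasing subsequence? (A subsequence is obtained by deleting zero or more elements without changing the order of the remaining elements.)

6

One longest increasing subsequence is 1, 4, 9, 18, 20, 21 (positions 3,5,7,8,9,10), of length 6; no longer one exists.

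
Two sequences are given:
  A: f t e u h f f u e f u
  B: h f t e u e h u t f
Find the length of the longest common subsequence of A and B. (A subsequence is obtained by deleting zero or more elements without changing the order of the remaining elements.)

Backtracking the LCS table gives one alignment: f (A1,B2) → t (A2,B3) → e (A3,B4) → u (A4,B5) → h (A5,B7) → u (A8,B8) → f (A10,B10).
So the longest common subsequence has length 7.

7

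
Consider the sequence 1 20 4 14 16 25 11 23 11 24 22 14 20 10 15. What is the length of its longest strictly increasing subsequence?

Let dp[i] be the longest increasing subsequence ending at position i. Then dp = [1, 2, 2, 3, 4, 5, 3, 5, 3, 6, 5, 4, 5, 3, 5].
The maximum is 6; one witness is 1, 4, 14, 16, 23, 24 at positions 1,3,4,5,8,10.

6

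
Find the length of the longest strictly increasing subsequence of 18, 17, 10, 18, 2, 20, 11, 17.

One longest increasing subsequence is 17, 18, 20 (positions 2,4,6), of length 3; no longer one exists.

3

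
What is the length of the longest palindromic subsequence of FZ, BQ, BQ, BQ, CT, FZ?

5

One longest palindromic subsequence is FZ BQ BQ BQ FZ (positions 1,2,3,4,6); it reads the same forward and backward, and the interval DP gives dp[1][6] = 5.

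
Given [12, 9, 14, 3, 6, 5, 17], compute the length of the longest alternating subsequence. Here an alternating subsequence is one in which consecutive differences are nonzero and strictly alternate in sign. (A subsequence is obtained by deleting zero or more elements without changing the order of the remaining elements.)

7

Track the best alternating length ending on an up-step vs a down-step at each position: up/down = 1/1, 1/2, 3/1, 1/4, 5/4, 5/6, 7/1.
The maximum over both is 7; one such subsequence is 12, 9, 14, 3, 6, 5, 17.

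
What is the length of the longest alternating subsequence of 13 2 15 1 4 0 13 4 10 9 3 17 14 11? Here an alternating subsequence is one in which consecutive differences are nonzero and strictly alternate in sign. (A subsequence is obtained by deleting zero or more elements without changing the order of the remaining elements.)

A longest alternating subsequence is 13, 2, 15, 1, 4, 0, 13, 4, 10, 9, 17, 14 (positions 1,2,3,4,5,6,7,8,9,10,12,13); its 11 consecutive differences strictly alternate in sign, and length 12 is optimal.

12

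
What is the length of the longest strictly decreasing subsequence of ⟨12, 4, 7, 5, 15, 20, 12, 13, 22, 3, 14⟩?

Let dp[i] be the longest decreasing subsequence ending at position i. Then dp = [1, 2, 2, 3, 1, 1, 2, 2, 1, 4, 2].
The maximum is 4; one witness is 12, 7, 5, 3 at positions 1,3,4,10.

4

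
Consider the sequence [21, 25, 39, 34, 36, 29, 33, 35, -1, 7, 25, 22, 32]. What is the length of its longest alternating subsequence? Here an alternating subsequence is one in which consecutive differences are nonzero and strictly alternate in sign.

A longest alternating subsequence is 21, 39, 34, 36, 29, 33, -1, 25, 22, 32 (positions 1,3,4,5,6,7,9,11,12,13); its 9 consecutive differences strictly alternate in sign, and length 10 is optimal.

10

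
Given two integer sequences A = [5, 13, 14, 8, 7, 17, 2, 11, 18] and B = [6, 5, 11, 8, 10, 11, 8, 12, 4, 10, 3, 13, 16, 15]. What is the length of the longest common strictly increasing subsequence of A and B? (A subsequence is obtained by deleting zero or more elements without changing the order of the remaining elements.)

A longest common strictly increasing subsequence is 5, 8, 11 (length 3); it appears in order in both A and B, and no longer such subsequence exists.

3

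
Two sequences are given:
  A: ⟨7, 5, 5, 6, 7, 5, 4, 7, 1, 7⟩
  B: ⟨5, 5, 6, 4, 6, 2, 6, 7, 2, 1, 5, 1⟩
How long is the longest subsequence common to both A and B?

Backtracking the LCS table gives one alignment: 5 (A2,B1) → 5 (A3,B2) → 6 (A4,B7) → 7 (A5,B8) → 5 (A6,B11) → 1 (A9,B12).
So the longest common subsequence has length 6.

6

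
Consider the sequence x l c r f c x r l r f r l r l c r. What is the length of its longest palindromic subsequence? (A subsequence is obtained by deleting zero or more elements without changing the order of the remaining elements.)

11

Using dp[i][j] = 2 + dp[i+1][j−1] if the ends match, else max(dp[i+1][j], dp[i][j−1]):
dp[1][17] = 11. A witness is rcrlrfrlrcr at positions 4,6,8,9,10,11,12,13,14,16,17.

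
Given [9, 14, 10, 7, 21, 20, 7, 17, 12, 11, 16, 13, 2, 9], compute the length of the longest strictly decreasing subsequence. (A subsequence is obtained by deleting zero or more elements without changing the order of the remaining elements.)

6

Scanning left to right, the best length ending at each element is: 9→1, 14→1, 10→2, 7→3, 21→1, 20→2, 7→3, 17→3, 12→4, 11→5, 16→4, 13→5, 2→6, 9→6.
So the longest decreasing subsequence has length 6, e.g. 21, 20, 17, 12, 11, 2.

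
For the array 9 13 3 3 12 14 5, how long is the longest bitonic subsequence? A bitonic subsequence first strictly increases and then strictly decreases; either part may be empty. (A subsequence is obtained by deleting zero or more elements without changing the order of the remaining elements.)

4

Let inc[i] be the LIS ending at i and dec[i] the longest strictly decreasing subsequence starting at i. inc = [1, 2, 1, 1, 2, 3, 2], dec = [2, 3, 1, 1, 2, 2, 1].
max_i inc[i]+dec[i]−1 = 4, with one witness 9, 13, 12, 5.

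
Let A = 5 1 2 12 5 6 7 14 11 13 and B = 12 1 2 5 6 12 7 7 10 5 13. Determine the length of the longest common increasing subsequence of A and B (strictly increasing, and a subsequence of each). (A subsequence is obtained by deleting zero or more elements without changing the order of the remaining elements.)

A longest common strictly increasing subsequence is 1, 2, 5, 6, 7, 13 (length 6); it appears in order in both A and B, and no longer such subsequence exists.

6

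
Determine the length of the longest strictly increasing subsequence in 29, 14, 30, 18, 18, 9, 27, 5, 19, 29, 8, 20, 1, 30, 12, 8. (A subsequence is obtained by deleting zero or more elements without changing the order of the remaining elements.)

Let dp[i] be the longest increasing subsequence ending at position i. Then dp = [1, 1, 2, 2, 2, 1, 3, 1, 3, 4, 2, 4, 1, 5, 3, 2].
The maximum is 5; one witness is 14, 18, 27, 29, 30 at positions 2,4,7,10,14.

5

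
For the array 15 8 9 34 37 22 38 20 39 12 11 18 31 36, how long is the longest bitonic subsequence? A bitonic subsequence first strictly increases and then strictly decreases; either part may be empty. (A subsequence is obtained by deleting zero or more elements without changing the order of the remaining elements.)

8

Let inc[i] be the LIS ending at i and dec[i] the longest strictly decreasing subsequence starting at i. inc = [1, 1, 2, 3, 4, 3, 5, 3, 6, 3, 3, 4, 5, 6], dec = [3, 1, 1, 5, 5, 4, 4, 3, 3, 2, 1, 1, 1, 1].
max_i inc[i]+dec[i]−1 = 8, with one witness 8, 9, 34, 37, 22, 20, 12, 11.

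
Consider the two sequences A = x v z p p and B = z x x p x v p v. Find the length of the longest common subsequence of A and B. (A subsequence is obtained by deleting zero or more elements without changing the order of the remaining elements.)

Backtracking the LCS table gives one alignment: x (A1,B5) → v (A2,B6) → p (A4,B7).
So the longest common subsequence has length 3.

3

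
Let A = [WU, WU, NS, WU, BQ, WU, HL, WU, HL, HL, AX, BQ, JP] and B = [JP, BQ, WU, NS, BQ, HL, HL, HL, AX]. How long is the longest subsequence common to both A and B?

A longest common subsequence is WU, NS, BQ, HL, HL, HL, AX (length 7); the LCS DP confirms no longer common subsequence exists.

7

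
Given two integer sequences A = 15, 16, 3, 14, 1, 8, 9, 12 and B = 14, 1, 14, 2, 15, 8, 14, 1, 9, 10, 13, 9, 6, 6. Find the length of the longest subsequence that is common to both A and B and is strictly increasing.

A longest common strictly increasing subsequence is 1, 8, 9 (length 3); it appears in order in both A and B, and no longer such subsequence exists.

3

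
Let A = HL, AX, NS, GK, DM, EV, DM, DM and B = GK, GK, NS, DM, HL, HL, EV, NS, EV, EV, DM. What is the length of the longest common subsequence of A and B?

4

A longest common subsequence is HL, NS, EV, DM (length 4); the LCS DP confirms no longer common subsequence exists.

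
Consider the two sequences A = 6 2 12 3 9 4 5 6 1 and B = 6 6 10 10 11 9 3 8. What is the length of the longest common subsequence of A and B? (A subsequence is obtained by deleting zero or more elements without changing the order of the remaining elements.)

2

Backtracking the LCS table gives one alignment: 6 (A1,B2) → 3 (A4,B7).
So the longest common subsequence has length 2.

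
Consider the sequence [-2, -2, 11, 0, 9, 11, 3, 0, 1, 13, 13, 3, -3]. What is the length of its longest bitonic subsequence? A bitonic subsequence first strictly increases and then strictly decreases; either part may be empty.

Let inc[i] be the LIS ending at i and dec[i] the longest strictly decreasing subsequence starting at i. inc = [1, 1, 2, 2, 3, 4, 3, 2, 3, 5, 5, 4, 1], dec = [2, 2, 5, 2, 4, 4, 3, 2, 2, 3, 3, 2, 1].
max_i inc[i]+dec[i]−1 = 7, with one witness -2, 0, 9, 11, 3, 1, -3.

7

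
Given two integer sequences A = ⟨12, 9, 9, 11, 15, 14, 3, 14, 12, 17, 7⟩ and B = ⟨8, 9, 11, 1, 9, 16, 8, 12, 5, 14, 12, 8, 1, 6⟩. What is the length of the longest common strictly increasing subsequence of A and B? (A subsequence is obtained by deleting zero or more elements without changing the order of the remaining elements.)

3

A longest common strictly increasing subsequence is 9, 11, 12 (length 3); it appears in order in both A and B, and no longer such subsequence exists.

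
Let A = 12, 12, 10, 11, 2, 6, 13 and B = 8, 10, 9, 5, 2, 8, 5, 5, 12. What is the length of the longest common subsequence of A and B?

Backtracking the LCS table gives one alignment: 10 (A3,B2) → 2 (A5,B5).
So the longest common subsequence has length 2.

2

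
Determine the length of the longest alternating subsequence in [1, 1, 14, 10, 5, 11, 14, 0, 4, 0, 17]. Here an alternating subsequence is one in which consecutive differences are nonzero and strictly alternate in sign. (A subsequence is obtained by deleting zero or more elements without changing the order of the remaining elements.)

Track the best alternating length ending on an up-step vs a down-step at each position: up/down = 1/1, 1/1, 2/1, 2/3, 2/3, 4/3, 4/1, 1/5, 6/5, 1/7, 8/1.
The maximum over both is 8; one such subsequence is 1, 14, 10, 11, 0, 4, 0, 17.

8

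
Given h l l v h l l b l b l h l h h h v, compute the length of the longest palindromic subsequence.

11

Using dp[i][j] = 2 + dp[i+1][j−1] if the ends match, else max(dp[i+1][j], dp[i][j−1]):
dp[1][17] = 11. A witness is vhllblbllhv at positions 4,5,6,7,8,9,10,11,13,16,17.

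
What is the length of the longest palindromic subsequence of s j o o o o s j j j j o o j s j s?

12

One longest palindromic subsequence is sjoojjjjoojs (positions 1,2,5,6,8,9,10,11,12,13,16,17); it reads the same forward and backward, and the interval DP gives dp[1][17] = 12.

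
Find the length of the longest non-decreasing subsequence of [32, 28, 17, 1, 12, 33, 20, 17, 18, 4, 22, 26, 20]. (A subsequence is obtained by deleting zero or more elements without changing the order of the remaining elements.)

6

Let dp[i] be the longest non-decreasing subsequence ending at position i. Then dp = [1, 1, 1, 1, 2, 3, 3, 3, 4, 2, 5, 6, 5].
The maximum is 6; one witness is 1, 12, 17, 18, 22, 26 at positions 4,5,8,9,11,12.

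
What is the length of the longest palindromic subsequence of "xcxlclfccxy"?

7

One longest palindromic subsequence is xccfccx (positions 1,2,5,7,8,9,10); it reads the same forward and backward, and the interval DP gives dp[1][11] = 7.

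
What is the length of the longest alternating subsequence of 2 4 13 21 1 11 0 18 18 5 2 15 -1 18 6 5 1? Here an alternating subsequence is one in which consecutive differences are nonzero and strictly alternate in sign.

Track the best alternating length ending on an up-step vs a down-step at each position: up/down = 1/1, 2/1, 2/1, 2/1, 1/3, 4/3, 1/5, 6/3, 6/3, 6/7, 6/7, 8/7, 1/9, 10/3, 10/11, 10/11, 10/11.
The maximum over both is 11; one such subsequence is 2, 4, 1, 11, 0, 18, 5, 15, -1, 18, 6.

11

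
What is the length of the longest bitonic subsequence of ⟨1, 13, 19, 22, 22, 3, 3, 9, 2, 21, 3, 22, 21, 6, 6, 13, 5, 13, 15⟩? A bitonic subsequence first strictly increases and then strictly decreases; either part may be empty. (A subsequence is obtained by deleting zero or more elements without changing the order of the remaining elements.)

8

Let inc[i] be the LIS ending at i and dec[i] the longest strictly decreasing subsequence starting at i. inc = [1, 2, 3, 4, 4, 2, 2, 3, 2, 4, 3, 5, 4, 4, 4, 5, 4, 5, 6], dec = [1, 4, 4, 4, 4, 2, 2, 3, 1, 3, 1, 4, 3, 2, 2, 2, 1, 1, 1].
max_i inc[i]+dec[i]−1 = 8, with one witness 1, 13, 19, 21, 22, 21, 13, 5.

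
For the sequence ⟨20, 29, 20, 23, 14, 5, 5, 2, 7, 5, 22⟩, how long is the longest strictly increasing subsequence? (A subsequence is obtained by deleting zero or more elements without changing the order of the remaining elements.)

Let dp[i] be the longest increasing subsequence ending at position i. Then dp = [1, 2, 1, 2, 1, 1, 1, 1, 2, 2, 3].
The maximum is 3; one witness is 5, 7, 22 at positions 6,9,11.

3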